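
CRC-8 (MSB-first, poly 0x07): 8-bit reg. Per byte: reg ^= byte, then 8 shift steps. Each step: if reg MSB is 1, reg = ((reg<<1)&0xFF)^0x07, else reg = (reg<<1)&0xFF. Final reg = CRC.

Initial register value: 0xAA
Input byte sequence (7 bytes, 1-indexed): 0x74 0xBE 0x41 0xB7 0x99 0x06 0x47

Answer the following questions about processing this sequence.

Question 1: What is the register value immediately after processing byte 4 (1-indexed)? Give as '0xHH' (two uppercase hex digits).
After byte 1 (0x74): reg=0x14
After byte 2 (0xBE): reg=0x5F
After byte 3 (0x41): reg=0x5A
After byte 4 (0xB7): reg=0x8D

Answer: 0x8D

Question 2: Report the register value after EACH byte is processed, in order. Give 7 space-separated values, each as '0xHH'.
0x14 0x5F 0x5A 0x8D 0x6C 0x11 0xA5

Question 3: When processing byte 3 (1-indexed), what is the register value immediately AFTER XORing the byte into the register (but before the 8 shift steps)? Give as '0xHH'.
Answer: 0x1E

Derivation:
Register before byte 3: 0x5F
Byte 3: 0x41
0x5F XOR 0x41 = 0x1E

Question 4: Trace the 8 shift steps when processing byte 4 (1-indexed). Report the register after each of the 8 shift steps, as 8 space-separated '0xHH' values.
After byte 1 (0x74): reg=0x14
After byte 2 (0xBE): reg=0x5F
After byte 3 (0x41): reg=0x5A
Register before byte 4: 0x5A
After XOR with byte 0xB7: 0xED

Answer: 0xDD 0xBD 0x7D 0xFA 0xF3 0xE1 0xC5 0x8D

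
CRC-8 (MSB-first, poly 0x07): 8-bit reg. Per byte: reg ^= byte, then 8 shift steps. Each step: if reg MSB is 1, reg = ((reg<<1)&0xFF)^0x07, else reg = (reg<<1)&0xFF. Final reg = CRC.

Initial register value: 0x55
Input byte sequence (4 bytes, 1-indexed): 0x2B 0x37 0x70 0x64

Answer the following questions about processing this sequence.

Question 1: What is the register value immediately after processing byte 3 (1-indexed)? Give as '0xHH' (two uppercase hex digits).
After byte 1 (0x2B): reg=0x7D
After byte 2 (0x37): reg=0xF1
After byte 3 (0x70): reg=0x8E

Answer: 0x8E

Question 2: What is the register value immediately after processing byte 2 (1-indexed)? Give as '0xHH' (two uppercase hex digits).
After byte 1 (0x2B): reg=0x7D
After byte 2 (0x37): reg=0xF1

Answer: 0xF1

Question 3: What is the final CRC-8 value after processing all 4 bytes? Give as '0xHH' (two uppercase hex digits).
After byte 1 (0x2B): reg=0x7D
After byte 2 (0x37): reg=0xF1
After byte 3 (0x70): reg=0x8E
After byte 4 (0x64): reg=0x98

Answer: 0x98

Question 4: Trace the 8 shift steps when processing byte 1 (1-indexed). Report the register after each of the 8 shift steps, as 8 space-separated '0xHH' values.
Answer: 0xFC 0xFF 0xF9 0xF5 0xED 0xDD 0xBD 0x7D

Derivation:
Register before byte 1: 0x55
After XOR with byte 0x2B: 0x7E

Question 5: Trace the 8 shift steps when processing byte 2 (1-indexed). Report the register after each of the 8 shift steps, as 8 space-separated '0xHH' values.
After byte 1 (0x2B): reg=0x7D
Register before byte 2: 0x7D
After XOR with byte 0x37: 0x4A

Answer: 0x94 0x2F 0x5E 0xBC 0x7F 0xFE 0xFB 0xF1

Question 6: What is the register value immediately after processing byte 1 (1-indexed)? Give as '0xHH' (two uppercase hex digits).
After byte 1 (0x2B): reg=0x7D

Answer: 0x7D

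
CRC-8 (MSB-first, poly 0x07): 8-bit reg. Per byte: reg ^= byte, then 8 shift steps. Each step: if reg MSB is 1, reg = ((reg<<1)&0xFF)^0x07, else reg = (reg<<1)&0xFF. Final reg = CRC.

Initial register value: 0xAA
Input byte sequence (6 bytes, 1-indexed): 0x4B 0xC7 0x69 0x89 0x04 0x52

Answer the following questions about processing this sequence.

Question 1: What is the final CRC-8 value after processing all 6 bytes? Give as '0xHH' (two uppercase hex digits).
Answer: 0xD1

Derivation:
After byte 1 (0x4B): reg=0xA9
After byte 2 (0xC7): reg=0x0D
After byte 3 (0x69): reg=0x3B
After byte 4 (0x89): reg=0x17
After byte 5 (0x04): reg=0x79
After byte 6 (0x52): reg=0xD1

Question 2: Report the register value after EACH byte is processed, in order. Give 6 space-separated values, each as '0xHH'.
0xA9 0x0D 0x3B 0x17 0x79 0xD1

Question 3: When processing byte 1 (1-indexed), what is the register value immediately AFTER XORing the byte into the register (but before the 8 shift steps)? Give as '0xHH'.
Answer: 0xE1

Derivation:
Register before byte 1: 0xAA
Byte 1: 0x4B
0xAA XOR 0x4B = 0xE1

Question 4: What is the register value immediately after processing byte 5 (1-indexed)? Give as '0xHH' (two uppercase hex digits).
After byte 1 (0x4B): reg=0xA9
After byte 2 (0xC7): reg=0x0D
After byte 3 (0x69): reg=0x3B
After byte 4 (0x89): reg=0x17
After byte 5 (0x04): reg=0x79

Answer: 0x79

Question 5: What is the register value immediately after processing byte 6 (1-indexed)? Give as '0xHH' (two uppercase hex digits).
After byte 1 (0x4B): reg=0xA9
After byte 2 (0xC7): reg=0x0D
After byte 3 (0x69): reg=0x3B
After byte 4 (0x89): reg=0x17
After byte 5 (0x04): reg=0x79
After byte 6 (0x52): reg=0xD1

Answer: 0xD1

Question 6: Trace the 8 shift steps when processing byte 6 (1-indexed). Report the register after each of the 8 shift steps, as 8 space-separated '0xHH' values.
Answer: 0x56 0xAC 0x5F 0xBE 0x7B 0xF6 0xEB 0xD1

Derivation:
After byte 1 (0x4B): reg=0xA9
After byte 2 (0xC7): reg=0x0D
After byte 3 (0x69): reg=0x3B
After byte 4 (0x89): reg=0x17
After byte 5 (0x04): reg=0x79
Register before byte 6: 0x79
After XOR with byte 0x52: 0x2B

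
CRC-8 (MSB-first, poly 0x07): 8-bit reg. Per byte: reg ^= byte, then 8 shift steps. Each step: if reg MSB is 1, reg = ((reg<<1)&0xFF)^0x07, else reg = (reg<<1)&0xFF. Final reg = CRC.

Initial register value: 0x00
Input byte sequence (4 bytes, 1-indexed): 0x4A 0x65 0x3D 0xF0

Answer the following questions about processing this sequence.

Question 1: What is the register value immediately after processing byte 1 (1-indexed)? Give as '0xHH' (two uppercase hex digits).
Answer: 0xF1

Derivation:
After byte 1 (0x4A): reg=0xF1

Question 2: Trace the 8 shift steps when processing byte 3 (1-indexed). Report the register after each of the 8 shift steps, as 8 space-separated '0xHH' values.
After byte 1 (0x4A): reg=0xF1
After byte 2 (0x65): reg=0xE5
Register before byte 3: 0xE5
After XOR with byte 0x3D: 0xD8

Answer: 0xB7 0x69 0xD2 0xA3 0x41 0x82 0x03 0x06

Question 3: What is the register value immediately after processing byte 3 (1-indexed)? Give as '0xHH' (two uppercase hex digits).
Answer: 0x06

Derivation:
After byte 1 (0x4A): reg=0xF1
After byte 2 (0x65): reg=0xE5
After byte 3 (0x3D): reg=0x06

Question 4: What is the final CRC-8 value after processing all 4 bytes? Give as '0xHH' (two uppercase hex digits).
Answer: 0xCC

Derivation:
After byte 1 (0x4A): reg=0xF1
After byte 2 (0x65): reg=0xE5
After byte 3 (0x3D): reg=0x06
After byte 4 (0xF0): reg=0xCC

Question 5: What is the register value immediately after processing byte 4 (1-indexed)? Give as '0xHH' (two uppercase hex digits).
Answer: 0xCC

Derivation:
After byte 1 (0x4A): reg=0xF1
After byte 2 (0x65): reg=0xE5
After byte 3 (0x3D): reg=0x06
After byte 4 (0xF0): reg=0xCC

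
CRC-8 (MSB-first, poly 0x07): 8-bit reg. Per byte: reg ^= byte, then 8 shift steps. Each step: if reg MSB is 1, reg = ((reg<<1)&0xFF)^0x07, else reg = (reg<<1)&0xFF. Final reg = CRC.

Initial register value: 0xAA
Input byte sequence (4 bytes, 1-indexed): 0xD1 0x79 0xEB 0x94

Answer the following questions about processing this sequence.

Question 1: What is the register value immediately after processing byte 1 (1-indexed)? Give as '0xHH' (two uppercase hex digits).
Answer: 0x66

Derivation:
After byte 1 (0xD1): reg=0x66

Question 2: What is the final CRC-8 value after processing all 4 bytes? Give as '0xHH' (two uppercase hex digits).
Answer: 0xD4

Derivation:
After byte 1 (0xD1): reg=0x66
After byte 2 (0x79): reg=0x5D
After byte 3 (0xEB): reg=0x0B
After byte 4 (0x94): reg=0xD4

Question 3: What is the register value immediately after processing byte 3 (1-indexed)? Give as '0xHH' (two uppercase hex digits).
Answer: 0x0B

Derivation:
After byte 1 (0xD1): reg=0x66
After byte 2 (0x79): reg=0x5D
After byte 3 (0xEB): reg=0x0B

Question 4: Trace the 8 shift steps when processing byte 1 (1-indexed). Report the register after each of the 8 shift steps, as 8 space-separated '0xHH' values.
Answer: 0xF6 0xEB 0xD1 0xA5 0x4D 0x9A 0x33 0x66

Derivation:
Register before byte 1: 0xAA
After XOR with byte 0xD1: 0x7B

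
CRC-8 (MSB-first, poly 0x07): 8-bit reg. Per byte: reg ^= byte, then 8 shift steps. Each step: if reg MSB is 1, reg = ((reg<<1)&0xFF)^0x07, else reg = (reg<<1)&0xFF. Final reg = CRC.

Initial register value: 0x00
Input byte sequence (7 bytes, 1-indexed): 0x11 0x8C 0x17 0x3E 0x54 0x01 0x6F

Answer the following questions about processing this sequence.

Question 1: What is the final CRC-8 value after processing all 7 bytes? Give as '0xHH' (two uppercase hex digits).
Answer: 0xED

Derivation:
After byte 1 (0x11): reg=0x77
After byte 2 (0x8C): reg=0xEF
After byte 3 (0x17): reg=0xE6
After byte 4 (0x3E): reg=0x06
After byte 5 (0x54): reg=0xB9
After byte 6 (0x01): reg=0x21
After byte 7 (0x6F): reg=0xED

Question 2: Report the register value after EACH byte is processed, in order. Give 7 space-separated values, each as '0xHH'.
0x77 0xEF 0xE6 0x06 0xB9 0x21 0xED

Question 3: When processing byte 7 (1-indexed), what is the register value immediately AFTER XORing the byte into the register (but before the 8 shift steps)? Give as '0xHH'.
Register before byte 7: 0x21
Byte 7: 0x6F
0x21 XOR 0x6F = 0x4E

Answer: 0x4E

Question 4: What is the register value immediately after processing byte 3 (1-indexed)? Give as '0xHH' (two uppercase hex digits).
After byte 1 (0x11): reg=0x77
After byte 2 (0x8C): reg=0xEF
After byte 3 (0x17): reg=0xE6

Answer: 0xE6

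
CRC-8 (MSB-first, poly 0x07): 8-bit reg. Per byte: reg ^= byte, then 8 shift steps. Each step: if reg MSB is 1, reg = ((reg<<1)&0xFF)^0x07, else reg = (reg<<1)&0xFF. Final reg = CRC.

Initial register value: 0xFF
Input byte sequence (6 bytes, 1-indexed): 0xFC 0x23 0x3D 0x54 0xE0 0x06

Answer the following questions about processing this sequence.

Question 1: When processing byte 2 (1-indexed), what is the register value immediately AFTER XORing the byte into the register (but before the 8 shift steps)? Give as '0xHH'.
Answer: 0x2A

Derivation:
Register before byte 2: 0x09
Byte 2: 0x23
0x09 XOR 0x23 = 0x2A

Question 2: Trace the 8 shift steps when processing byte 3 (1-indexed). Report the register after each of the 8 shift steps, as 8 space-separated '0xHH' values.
After byte 1 (0xFC): reg=0x09
After byte 2 (0x23): reg=0xD6
Register before byte 3: 0xD6
After XOR with byte 0x3D: 0xEB

Answer: 0xD1 0xA5 0x4D 0x9A 0x33 0x66 0xCC 0x9F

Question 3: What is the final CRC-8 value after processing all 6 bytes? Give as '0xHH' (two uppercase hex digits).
After byte 1 (0xFC): reg=0x09
After byte 2 (0x23): reg=0xD6
After byte 3 (0x3D): reg=0x9F
After byte 4 (0x54): reg=0x7F
After byte 5 (0xE0): reg=0xD4
After byte 6 (0x06): reg=0x30

Answer: 0x30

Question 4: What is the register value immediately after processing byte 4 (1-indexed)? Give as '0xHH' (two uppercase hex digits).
Answer: 0x7F

Derivation:
After byte 1 (0xFC): reg=0x09
After byte 2 (0x23): reg=0xD6
After byte 3 (0x3D): reg=0x9F
After byte 4 (0x54): reg=0x7F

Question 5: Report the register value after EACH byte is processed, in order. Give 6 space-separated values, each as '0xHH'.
0x09 0xD6 0x9F 0x7F 0xD4 0x30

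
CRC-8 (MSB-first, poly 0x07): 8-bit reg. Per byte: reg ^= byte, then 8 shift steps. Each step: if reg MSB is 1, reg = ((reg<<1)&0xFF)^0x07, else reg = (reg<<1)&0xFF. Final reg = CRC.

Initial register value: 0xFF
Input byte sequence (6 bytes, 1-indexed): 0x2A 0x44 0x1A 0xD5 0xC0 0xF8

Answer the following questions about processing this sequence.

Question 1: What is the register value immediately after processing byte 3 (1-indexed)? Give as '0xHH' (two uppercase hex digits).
Answer: 0xA6

Derivation:
After byte 1 (0x2A): reg=0x25
After byte 2 (0x44): reg=0x20
After byte 3 (0x1A): reg=0xA6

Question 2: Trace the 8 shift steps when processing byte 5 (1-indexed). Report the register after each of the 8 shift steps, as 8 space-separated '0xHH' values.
After byte 1 (0x2A): reg=0x25
After byte 2 (0x44): reg=0x20
After byte 3 (0x1A): reg=0xA6
After byte 4 (0xD5): reg=0x5E
Register before byte 5: 0x5E
After XOR with byte 0xC0: 0x9E

Answer: 0x3B 0x76 0xEC 0xDF 0xB9 0x75 0xEA 0xD3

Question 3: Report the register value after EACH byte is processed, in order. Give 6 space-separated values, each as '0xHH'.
0x25 0x20 0xA6 0x5E 0xD3 0xD1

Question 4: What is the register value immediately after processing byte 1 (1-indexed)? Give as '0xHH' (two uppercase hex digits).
Answer: 0x25

Derivation:
After byte 1 (0x2A): reg=0x25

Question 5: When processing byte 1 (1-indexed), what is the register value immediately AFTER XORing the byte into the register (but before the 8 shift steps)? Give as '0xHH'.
Register before byte 1: 0xFF
Byte 1: 0x2A
0xFF XOR 0x2A = 0xD5

Answer: 0xD5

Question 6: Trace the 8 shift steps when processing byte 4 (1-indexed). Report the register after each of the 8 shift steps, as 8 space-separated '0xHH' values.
After byte 1 (0x2A): reg=0x25
After byte 2 (0x44): reg=0x20
After byte 3 (0x1A): reg=0xA6
Register before byte 4: 0xA6
After XOR with byte 0xD5: 0x73

Answer: 0xE6 0xCB 0x91 0x25 0x4A 0x94 0x2F 0x5E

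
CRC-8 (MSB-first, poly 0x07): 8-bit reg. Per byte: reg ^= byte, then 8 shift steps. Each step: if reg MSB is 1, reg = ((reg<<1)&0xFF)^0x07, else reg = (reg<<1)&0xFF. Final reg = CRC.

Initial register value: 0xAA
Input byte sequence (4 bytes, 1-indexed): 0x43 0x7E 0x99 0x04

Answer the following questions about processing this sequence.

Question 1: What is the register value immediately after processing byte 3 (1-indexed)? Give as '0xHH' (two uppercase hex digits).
Answer: 0x46

Derivation:
After byte 1 (0x43): reg=0x91
After byte 2 (0x7E): reg=0x83
After byte 3 (0x99): reg=0x46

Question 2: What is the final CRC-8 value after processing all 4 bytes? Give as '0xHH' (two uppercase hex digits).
After byte 1 (0x43): reg=0x91
After byte 2 (0x7E): reg=0x83
After byte 3 (0x99): reg=0x46
After byte 4 (0x04): reg=0xC9

Answer: 0xC9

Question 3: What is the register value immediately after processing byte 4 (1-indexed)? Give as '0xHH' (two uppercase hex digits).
Answer: 0xC9

Derivation:
After byte 1 (0x43): reg=0x91
After byte 2 (0x7E): reg=0x83
After byte 3 (0x99): reg=0x46
After byte 4 (0x04): reg=0xC9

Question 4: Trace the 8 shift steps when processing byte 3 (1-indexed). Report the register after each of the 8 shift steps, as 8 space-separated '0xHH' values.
After byte 1 (0x43): reg=0x91
After byte 2 (0x7E): reg=0x83
Register before byte 3: 0x83
After XOR with byte 0x99: 0x1A

Answer: 0x34 0x68 0xD0 0xA7 0x49 0x92 0x23 0x46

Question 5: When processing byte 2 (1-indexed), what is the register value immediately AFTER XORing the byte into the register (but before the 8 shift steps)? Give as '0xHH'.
Answer: 0xEF

Derivation:
Register before byte 2: 0x91
Byte 2: 0x7E
0x91 XOR 0x7E = 0xEF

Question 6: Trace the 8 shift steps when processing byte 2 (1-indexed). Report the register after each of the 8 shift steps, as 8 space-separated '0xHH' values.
After byte 1 (0x43): reg=0x91
Register before byte 2: 0x91
After XOR with byte 0x7E: 0xEF

Answer: 0xD9 0xB5 0x6D 0xDA 0xB3 0x61 0xC2 0x83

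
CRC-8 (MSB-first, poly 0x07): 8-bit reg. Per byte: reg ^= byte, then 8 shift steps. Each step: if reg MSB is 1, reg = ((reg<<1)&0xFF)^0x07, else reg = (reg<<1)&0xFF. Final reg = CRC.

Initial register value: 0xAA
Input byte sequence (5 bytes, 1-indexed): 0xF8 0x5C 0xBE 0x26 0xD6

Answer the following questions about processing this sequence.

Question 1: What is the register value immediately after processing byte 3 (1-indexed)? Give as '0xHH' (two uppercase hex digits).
After byte 1 (0xF8): reg=0xB9
After byte 2 (0x5C): reg=0xB5
After byte 3 (0xBE): reg=0x31

Answer: 0x31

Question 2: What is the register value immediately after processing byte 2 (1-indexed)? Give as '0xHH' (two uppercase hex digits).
After byte 1 (0xF8): reg=0xB9
After byte 2 (0x5C): reg=0xB5

Answer: 0xB5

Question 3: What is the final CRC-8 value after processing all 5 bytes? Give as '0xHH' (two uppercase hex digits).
After byte 1 (0xF8): reg=0xB9
After byte 2 (0x5C): reg=0xB5
After byte 3 (0xBE): reg=0x31
After byte 4 (0x26): reg=0x65
After byte 5 (0xD6): reg=0x10

Answer: 0x10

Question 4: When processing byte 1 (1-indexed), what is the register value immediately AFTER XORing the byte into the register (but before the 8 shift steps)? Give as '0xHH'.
Register before byte 1: 0xAA
Byte 1: 0xF8
0xAA XOR 0xF8 = 0x52

Answer: 0x52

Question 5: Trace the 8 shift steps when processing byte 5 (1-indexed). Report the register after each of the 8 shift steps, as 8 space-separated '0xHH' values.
After byte 1 (0xF8): reg=0xB9
After byte 2 (0x5C): reg=0xB5
After byte 3 (0xBE): reg=0x31
After byte 4 (0x26): reg=0x65
Register before byte 5: 0x65
After XOR with byte 0xD6: 0xB3

Answer: 0x61 0xC2 0x83 0x01 0x02 0x04 0x08 0x10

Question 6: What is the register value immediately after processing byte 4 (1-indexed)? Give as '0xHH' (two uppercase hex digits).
After byte 1 (0xF8): reg=0xB9
After byte 2 (0x5C): reg=0xB5
After byte 3 (0xBE): reg=0x31
After byte 4 (0x26): reg=0x65

Answer: 0x65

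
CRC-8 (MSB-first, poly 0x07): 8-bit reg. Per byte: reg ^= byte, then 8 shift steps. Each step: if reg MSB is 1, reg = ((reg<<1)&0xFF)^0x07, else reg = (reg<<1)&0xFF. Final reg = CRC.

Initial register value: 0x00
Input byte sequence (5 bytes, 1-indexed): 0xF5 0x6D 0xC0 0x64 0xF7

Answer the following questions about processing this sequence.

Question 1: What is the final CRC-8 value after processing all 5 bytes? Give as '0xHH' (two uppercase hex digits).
Answer: 0xA8

Derivation:
After byte 1 (0xF5): reg=0xC5
After byte 2 (0x6D): reg=0x51
After byte 3 (0xC0): reg=0xFE
After byte 4 (0x64): reg=0xCF
After byte 5 (0xF7): reg=0xA8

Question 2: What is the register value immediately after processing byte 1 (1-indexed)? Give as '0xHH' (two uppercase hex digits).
After byte 1 (0xF5): reg=0xC5

Answer: 0xC5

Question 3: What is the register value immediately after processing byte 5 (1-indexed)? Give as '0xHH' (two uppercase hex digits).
Answer: 0xA8

Derivation:
After byte 1 (0xF5): reg=0xC5
After byte 2 (0x6D): reg=0x51
After byte 3 (0xC0): reg=0xFE
After byte 4 (0x64): reg=0xCF
After byte 5 (0xF7): reg=0xA8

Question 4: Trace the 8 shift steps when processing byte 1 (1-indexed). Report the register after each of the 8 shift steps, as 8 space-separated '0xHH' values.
Answer: 0xED 0xDD 0xBD 0x7D 0xFA 0xF3 0xE1 0xC5

Derivation:
Register before byte 1: 0x00
After XOR with byte 0xF5: 0xF5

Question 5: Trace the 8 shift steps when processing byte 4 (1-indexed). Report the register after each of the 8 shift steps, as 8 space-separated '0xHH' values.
After byte 1 (0xF5): reg=0xC5
After byte 2 (0x6D): reg=0x51
After byte 3 (0xC0): reg=0xFE
Register before byte 4: 0xFE
After XOR with byte 0x64: 0x9A

Answer: 0x33 0x66 0xCC 0x9F 0x39 0x72 0xE4 0xCF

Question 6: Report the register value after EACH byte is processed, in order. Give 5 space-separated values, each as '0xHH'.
0xC5 0x51 0xFE 0xCF 0xA8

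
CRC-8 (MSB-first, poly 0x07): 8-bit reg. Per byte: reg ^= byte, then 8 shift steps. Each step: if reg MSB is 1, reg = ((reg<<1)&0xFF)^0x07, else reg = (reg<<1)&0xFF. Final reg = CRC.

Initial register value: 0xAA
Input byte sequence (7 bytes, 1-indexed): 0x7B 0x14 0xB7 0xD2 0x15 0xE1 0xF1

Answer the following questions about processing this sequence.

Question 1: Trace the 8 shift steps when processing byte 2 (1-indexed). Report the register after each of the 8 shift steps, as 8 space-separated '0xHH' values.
After byte 1 (0x7B): reg=0x39
Register before byte 2: 0x39
After XOR with byte 0x14: 0x2D

Answer: 0x5A 0xB4 0x6F 0xDE 0xBB 0x71 0xE2 0xC3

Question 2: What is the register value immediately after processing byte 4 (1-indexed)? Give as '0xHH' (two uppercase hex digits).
After byte 1 (0x7B): reg=0x39
After byte 2 (0x14): reg=0xC3
After byte 3 (0xB7): reg=0x4B
After byte 4 (0xD2): reg=0xC6

Answer: 0xC6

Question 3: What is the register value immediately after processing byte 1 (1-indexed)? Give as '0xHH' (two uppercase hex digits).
After byte 1 (0x7B): reg=0x39

Answer: 0x39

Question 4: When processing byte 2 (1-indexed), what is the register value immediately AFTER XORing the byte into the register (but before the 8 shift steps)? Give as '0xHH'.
Register before byte 2: 0x39
Byte 2: 0x14
0x39 XOR 0x14 = 0x2D

Answer: 0x2D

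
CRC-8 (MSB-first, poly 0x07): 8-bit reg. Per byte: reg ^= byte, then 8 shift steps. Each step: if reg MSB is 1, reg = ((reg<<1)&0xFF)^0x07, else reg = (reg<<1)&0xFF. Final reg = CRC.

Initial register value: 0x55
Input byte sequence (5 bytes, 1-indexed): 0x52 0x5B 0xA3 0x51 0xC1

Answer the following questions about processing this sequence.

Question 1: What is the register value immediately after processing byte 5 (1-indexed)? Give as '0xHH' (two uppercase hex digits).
Answer: 0xFA

Derivation:
After byte 1 (0x52): reg=0x15
After byte 2 (0x5B): reg=0xED
After byte 3 (0xA3): reg=0xED
After byte 4 (0x51): reg=0x3D
After byte 5 (0xC1): reg=0xFA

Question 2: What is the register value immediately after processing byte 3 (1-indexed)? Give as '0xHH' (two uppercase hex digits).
Answer: 0xED

Derivation:
After byte 1 (0x52): reg=0x15
After byte 2 (0x5B): reg=0xED
After byte 3 (0xA3): reg=0xED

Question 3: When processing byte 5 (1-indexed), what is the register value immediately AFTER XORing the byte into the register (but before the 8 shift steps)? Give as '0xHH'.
Register before byte 5: 0x3D
Byte 5: 0xC1
0x3D XOR 0xC1 = 0xFC

Answer: 0xFC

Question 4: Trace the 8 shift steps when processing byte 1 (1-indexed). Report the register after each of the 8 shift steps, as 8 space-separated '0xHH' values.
Register before byte 1: 0x55
After XOR with byte 0x52: 0x07

Answer: 0x0E 0x1C 0x38 0x70 0xE0 0xC7 0x89 0x15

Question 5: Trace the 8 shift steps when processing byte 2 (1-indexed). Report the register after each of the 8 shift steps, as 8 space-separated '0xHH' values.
After byte 1 (0x52): reg=0x15
Register before byte 2: 0x15
After XOR with byte 0x5B: 0x4E

Answer: 0x9C 0x3F 0x7E 0xFC 0xFF 0xF9 0xF5 0xED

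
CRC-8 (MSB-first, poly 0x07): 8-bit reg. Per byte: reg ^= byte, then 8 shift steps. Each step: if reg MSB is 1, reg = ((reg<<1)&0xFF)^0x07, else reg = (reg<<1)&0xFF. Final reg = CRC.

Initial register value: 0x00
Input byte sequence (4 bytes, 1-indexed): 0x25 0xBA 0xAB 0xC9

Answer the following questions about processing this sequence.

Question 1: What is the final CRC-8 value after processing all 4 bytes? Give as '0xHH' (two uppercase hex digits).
After byte 1 (0x25): reg=0xFB
After byte 2 (0xBA): reg=0xC0
After byte 3 (0xAB): reg=0x16
After byte 4 (0xC9): reg=0x13

Answer: 0x13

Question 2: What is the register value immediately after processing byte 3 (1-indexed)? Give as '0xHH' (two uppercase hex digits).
Answer: 0x16

Derivation:
After byte 1 (0x25): reg=0xFB
After byte 2 (0xBA): reg=0xC0
After byte 3 (0xAB): reg=0x16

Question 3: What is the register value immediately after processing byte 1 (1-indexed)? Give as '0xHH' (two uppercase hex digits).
Answer: 0xFB

Derivation:
After byte 1 (0x25): reg=0xFB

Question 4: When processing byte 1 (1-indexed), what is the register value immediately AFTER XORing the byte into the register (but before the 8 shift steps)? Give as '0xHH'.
Answer: 0x25

Derivation:
Register before byte 1: 0x00
Byte 1: 0x25
0x00 XOR 0x25 = 0x25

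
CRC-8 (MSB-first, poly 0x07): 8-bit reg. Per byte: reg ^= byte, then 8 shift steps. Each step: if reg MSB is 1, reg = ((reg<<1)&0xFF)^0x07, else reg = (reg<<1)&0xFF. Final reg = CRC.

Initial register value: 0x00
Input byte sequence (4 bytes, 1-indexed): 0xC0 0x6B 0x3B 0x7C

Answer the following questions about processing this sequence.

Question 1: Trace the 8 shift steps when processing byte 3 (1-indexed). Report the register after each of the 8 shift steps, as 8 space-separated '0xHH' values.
After byte 1 (0xC0): reg=0x4E
After byte 2 (0x6B): reg=0xFB
Register before byte 3: 0xFB
After XOR with byte 0x3B: 0xC0

Answer: 0x87 0x09 0x12 0x24 0x48 0x90 0x27 0x4E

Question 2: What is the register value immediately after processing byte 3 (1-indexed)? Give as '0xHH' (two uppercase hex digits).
Answer: 0x4E

Derivation:
After byte 1 (0xC0): reg=0x4E
After byte 2 (0x6B): reg=0xFB
After byte 3 (0x3B): reg=0x4E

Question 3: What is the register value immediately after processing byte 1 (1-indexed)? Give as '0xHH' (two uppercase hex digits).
After byte 1 (0xC0): reg=0x4E

Answer: 0x4E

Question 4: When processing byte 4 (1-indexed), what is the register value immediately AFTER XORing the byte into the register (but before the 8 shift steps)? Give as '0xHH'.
Answer: 0x32

Derivation:
Register before byte 4: 0x4E
Byte 4: 0x7C
0x4E XOR 0x7C = 0x32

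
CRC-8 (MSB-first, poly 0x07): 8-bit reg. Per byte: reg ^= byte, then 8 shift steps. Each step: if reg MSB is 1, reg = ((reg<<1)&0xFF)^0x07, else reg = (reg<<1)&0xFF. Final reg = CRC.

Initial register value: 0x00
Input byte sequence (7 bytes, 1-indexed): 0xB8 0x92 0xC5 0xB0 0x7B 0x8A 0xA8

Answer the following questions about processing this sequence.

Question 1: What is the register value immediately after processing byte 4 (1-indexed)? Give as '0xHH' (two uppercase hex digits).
After byte 1 (0xB8): reg=0x21
After byte 2 (0x92): reg=0x10
After byte 3 (0xC5): reg=0x25
After byte 4 (0xB0): reg=0xE2

Answer: 0xE2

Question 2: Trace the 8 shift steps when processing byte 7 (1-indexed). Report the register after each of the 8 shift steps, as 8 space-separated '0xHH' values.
After byte 1 (0xB8): reg=0x21
After byte 2 (0x92): reg=0x10
After byte 3 (0xC5): reg=0x25
After byte 4 (0xB0): reg=0xE2
After byte 5 (0x7B): reg=0xC6
After byte 6 (0x8A): reg=0xE3
Register before byte 7: 0xE3
After XOR with byte 0xA8: 0x4B

Answer: 0x96 0x2B 0x56 0xAC 0x5F 0xBE 0x7B 0xF6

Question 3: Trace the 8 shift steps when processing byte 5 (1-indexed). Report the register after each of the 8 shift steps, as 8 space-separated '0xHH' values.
After byte 1 (0xB8): reg=0x21
After byte 2 (0x92): reg=0x10
After byte 3 (0xC5): reg=0x25
After byte 4 (0xB0): reg=0xE2
Register before byte 5: 0xE2
After XOR with byte 0x7B: 0x99

Answer: 0x35 0x6A 0xD4 0xAF 0x59 0xB2 0x63 0xC6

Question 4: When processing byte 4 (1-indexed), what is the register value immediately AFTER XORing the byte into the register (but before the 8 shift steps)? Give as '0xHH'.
Register before byte 4: 0x25
Byte 4: 0xB0
0x25 XOR 0xB0 = 0x95

Answer: 0x95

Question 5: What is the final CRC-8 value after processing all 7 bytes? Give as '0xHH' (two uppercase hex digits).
After byte 1 (0xB8): reg=0x21
After byte 2 (0x92): reg=0x10
After byte 3 (0xC5): reg=0x25
After byte 4 (0xB0): reg=0xE2
After byte 5 (0x7B): reg=0xC6
After byte 6 (0x8A): reg=0xE3
After byte 7 (0xA8): reg=0xF6

Answer: 0xF6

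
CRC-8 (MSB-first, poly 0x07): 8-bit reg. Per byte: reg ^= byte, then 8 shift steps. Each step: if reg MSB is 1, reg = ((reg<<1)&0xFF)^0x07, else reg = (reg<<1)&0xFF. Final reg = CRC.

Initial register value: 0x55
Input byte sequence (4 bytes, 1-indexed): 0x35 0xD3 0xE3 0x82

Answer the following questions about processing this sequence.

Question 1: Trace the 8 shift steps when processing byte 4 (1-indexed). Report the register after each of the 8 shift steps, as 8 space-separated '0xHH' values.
Answer: 0xCA 0x93 0x21 0x42 0x84 0x0F 0x1E 0x3C

Derivation:
After byte 1 (0x35): reg=0x27
After byte 2 (0xD3): reg=0xC2
After byte 3 (0xE3): reg=0xE7
Register before byte 4: 0xE7
After XOR with byte 0x82: 0x65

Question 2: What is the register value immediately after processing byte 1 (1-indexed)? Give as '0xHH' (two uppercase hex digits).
Answer: 0x27

Derivation:
After byte 1 (0x35): reg=0x27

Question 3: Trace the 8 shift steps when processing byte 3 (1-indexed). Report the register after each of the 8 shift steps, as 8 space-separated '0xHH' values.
Answer: 0x42 0x84 0x0F 0x1E 0x3C 0x78 0xF0 0xE7

Derivation:
After byte 1 (0x35): reg=0x27
After byte 2 (0xD3): reg=0xC2
Register before byte 3: 0xC2
After XOR with byte 0xE3: 0x21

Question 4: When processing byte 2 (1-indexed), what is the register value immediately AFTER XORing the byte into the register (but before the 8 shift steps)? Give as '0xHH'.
Answer: 0xF4

Derivation:
Register before byte 2: 0x27
Byte 2: 0xD3
0x27 XOR 0xD3 = 0xF4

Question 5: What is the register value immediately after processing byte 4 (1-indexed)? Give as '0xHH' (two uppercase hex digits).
Answer: 0x3C

Derivation:
After byte 1 (0x35): reg=0x27
After byte 2 (0xD3): reg=0xC2
After byte 3 (0xE3): reg=0xE7
After byte 4 (0x82): reg=0x3C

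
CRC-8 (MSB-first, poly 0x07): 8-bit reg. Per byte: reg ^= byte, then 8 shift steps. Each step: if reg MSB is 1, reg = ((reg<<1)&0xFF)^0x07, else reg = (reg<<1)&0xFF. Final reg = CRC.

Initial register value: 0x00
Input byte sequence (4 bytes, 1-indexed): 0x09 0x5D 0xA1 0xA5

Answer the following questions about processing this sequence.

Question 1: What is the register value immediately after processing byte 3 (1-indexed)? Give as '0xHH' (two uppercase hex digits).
After byte 1 (0x09): reg=0x3F
After byte 2 (0x5D): reg=0x29
After byte 3 (0xA1): reg=0xB1

Answer: 0xB1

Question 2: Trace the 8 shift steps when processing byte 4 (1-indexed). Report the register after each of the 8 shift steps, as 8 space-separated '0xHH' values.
After byte 1 (0x09): reg=0x3F
After byte 2 (0x5D): reg=0x29
After byte 3 (0xA1): reg=0xB1
Register before byte 4: 0xB1
After XOR with byte 0xA5: 0x14

Answer: 0x28 0x50 0xA0 0x47 0x8E 0x1B 0x36 0x6C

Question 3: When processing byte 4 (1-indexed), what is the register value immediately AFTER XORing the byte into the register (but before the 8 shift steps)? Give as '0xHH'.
Answer: 0x14

Derivation:
Register before byte 4: 0xB1
Byte 4: 0xA5
0xB1 XOR 0xA5 = 0x14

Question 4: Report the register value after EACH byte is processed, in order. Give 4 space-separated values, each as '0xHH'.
0x3F 0x29 0xB1 0x6C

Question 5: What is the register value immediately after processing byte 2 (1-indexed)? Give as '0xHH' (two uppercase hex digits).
Answer: 0x29

Derivation:
After byte 1 (0x09): reg=0x3F
After byte 2 (0x5D): reg=0x29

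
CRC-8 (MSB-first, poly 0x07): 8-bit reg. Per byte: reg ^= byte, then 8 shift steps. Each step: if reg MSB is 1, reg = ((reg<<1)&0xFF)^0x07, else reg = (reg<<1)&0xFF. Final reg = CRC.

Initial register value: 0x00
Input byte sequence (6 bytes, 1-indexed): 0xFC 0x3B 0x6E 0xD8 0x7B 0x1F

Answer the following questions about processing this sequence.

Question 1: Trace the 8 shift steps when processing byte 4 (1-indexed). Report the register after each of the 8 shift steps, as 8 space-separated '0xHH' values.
Answer: 0x5A 0xB4 0x6F 0xDE 0xBB 0x71 0xE2 0xC3

Derivation:
After byte 1 (0xFC): reg=0xFA
After byte 2 (0x3B): reg=0x49
After byte 3 (0x6E): reg=0xF5
Register before byte 4: 0xF5
After XOR with byte 0xD8: 0x2D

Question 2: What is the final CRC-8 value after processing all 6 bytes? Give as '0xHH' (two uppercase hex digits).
After byte 1 (0xFC): reg=0xFA
After byte 2 (0x3B): reg=0x49
After byte 3 (0x6E): reg=0xF5
After byte 4 (0xD8): reg=0xC3
After byte 5 (0x7B): reg=0x21
After byte 6 (0x1F): reg=0xBA

Answer: 0xBA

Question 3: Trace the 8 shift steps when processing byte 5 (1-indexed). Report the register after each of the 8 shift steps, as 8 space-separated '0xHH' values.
Answer: 0x77 0xEE 0xDB 0xB1 0x65 0xCA 0x93 0x21

Derivation:
After byte 1 (0xFC): reg=0xFA
After byte 2 (0x3B): reg=0x49
After byte 3 (0x6E): reg=0xF5
After byte 4 (0xD8): reg=0xC3
Register before byte 5: 0xC3
After XOR with byte 0x7B: 0xB8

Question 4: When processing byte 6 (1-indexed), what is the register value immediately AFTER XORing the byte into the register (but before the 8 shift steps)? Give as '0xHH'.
Answer: 0x3E

Derivation:
Register before byte 6: 0x21
Byte 6: 0x1F
0x21 XOR 0x1F = 0x3E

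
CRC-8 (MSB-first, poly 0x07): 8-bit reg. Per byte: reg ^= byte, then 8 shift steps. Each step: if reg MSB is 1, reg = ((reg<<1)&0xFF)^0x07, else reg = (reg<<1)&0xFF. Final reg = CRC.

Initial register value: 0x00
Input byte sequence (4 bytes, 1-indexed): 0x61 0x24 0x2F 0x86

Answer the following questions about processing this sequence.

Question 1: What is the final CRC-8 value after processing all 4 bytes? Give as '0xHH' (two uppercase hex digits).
Answer: 0x5D

Derivation:
After byte 1 (0x61): reg=0x20
After byte 2 (0x24): reg=0x1C
After byte 3 (0x2F): reg=0x99
After byte 4 (0x86): reg=0x5D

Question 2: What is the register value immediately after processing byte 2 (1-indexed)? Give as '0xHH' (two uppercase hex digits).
After byte 1 (0x61): reg=0x20
After byte 2 (0x24): reg=0x1C

Answer: 0x1C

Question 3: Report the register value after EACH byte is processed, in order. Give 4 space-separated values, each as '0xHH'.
0x20 0x1C 0x99 0x5D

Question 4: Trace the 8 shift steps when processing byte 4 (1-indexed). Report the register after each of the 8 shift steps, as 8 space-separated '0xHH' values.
After byte 1 (0x61): reg=0x20
After byte 2 (0x24): reg=0x1C
After byte 3 (0x2F): reg=0x99
Register before byte 4: 0x99
After XOR with byte 0x86: 0x1F

Answer: 0x3E 0x7C 0xF8 0xF7 0xE9 0xD5 0xAD 0x5D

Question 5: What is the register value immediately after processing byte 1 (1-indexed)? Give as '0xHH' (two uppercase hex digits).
Answer: 0x20

Derivation:
After byte 1 (0x61): reg=0x20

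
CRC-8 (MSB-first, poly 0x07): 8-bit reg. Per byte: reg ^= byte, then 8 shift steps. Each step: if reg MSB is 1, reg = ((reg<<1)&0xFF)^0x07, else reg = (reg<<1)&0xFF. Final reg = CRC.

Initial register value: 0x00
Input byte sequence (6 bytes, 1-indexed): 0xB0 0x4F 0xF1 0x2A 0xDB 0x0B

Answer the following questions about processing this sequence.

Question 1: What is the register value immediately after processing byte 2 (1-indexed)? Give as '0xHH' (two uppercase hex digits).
Answer: 0xA5

Derivation:
After byte 1 (0xB0): reg=0x19
After byte 2 (0x4F): reg=0xA5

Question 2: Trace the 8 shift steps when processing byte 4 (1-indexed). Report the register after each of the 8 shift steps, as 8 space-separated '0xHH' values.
Answer: 0x05 0x0A 0x14 0x28 0x50 0xA0 0x47 0x8E

Derivation:
After byte 1 (0xB0): reg=0x19
After byte 2 (0x4F): reg=0xA5
After byte 3 (0xF1): reg=0xAB
Register before byte 4: 0xAB
After XOR with byte 0x2A: 0x81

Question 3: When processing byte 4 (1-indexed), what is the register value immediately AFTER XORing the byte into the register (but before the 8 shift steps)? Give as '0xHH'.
Register before byte 4: 0xAB
Byte 4: 0x2A
0xAB XOR 0x2A = 0x81

Answer: 0x81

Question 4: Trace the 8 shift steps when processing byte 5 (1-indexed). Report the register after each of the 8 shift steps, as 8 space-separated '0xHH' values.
After byte 1 (0xB0): reg=0x19
After byte 2 (0x4F): reg=0xA5
After byte 3 (0xF1): reg=0xAB
After byte 4 (0x2A): reg=0x8E
Register before byte 5: 0x8E
After XOR with byte 0xDB: 0x55

Answer: 0xAA 0x53 0xA6 0x4B 0x96 0x2B 0x56 0xAC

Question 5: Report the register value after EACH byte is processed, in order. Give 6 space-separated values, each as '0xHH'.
0x19 0xA5 0xAB 0x8E 0xAC 0x7C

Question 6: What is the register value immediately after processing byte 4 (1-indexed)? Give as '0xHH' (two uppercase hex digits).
Answer: 0x8E

Derivation:
After byte 1 (0xB0): reg=0x19
After byte 2 (0x4F): reg=0xA5
After byte 3 (0xF1): reg=0xAB
After byte 4 (0x2A): reg=0x8E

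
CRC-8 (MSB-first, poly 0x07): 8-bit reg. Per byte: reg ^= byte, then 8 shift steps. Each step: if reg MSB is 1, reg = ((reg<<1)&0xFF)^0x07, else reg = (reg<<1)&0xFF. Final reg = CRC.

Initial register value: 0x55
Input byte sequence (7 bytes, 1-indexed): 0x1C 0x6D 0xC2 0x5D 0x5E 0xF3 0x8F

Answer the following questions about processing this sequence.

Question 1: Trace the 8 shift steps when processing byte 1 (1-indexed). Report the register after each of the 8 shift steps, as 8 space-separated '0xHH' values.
Register before byte 1: 0x55
After XOR with byte 0x1C: 0x49

Answer: 0x92 0x23 0x46 0x8C 0x1F 0x3E 0x7C 0xF8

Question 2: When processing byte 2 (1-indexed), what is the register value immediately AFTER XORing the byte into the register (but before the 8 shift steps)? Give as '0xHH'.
Answer: 0x95

Derivation:
Register before byte 2: 0xF8
Byte 2: 0x6D
0xF8 XOR 0x6D = 0x95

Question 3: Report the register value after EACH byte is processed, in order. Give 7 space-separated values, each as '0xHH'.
0xF8 0xE2 0xE0 0x3A 0x3B 0x76 0xE1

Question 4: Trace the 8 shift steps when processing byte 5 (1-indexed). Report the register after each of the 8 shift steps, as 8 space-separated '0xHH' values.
After byte 1 (0x1C): reg=0xF8
After byte 2 (0x6D): reg=0xE2
After byte 3 (0xC2): reg=0xE0
After byte 4 (0x5D): reg=0x3A
Register before byte 5: 0x3A
After XOR with byte 0x5E: 0x64

Answer: 0xC8 0x97 0x29 0x52 0xA4 0x4F 0x9E 0x3B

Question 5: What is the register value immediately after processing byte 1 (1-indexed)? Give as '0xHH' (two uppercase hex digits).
After byte 1 (0x1C): reg=0xF8

Answer: 0xF8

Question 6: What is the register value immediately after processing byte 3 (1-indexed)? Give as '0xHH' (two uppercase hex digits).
Answer: 0xE0

Derivation:
After byte 1 (0x1C): reg=0xF8
After byte 2 (0x6D): reg=0xE2
After byte 3 (0xC2): reg=0xE0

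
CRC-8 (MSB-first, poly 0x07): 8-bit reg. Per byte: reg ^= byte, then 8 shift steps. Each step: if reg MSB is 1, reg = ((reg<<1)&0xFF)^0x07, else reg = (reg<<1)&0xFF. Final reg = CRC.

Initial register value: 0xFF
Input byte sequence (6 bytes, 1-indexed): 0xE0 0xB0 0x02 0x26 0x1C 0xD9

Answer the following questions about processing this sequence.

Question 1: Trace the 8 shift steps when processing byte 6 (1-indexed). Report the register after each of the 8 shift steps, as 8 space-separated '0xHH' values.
Answer: 0x22 0x44 0x88 0x17 0x2E 0x5C 0xB8 0x77

Derivation:
After byte 1 (0xE0): reg=0x5D
After byte 2 (0xB0): reg=0x8D
After byte 3 (0x02): reg=0xA4
After byte 4 (0x26): reg=0x87
After byte 5 (0x1C): reg=0xC8
Register before byte 6: 0xC8
After XOR with byte 0xD9: 0x11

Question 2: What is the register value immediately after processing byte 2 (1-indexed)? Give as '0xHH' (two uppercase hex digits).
After byte 1 (0xE0): reg=0x5D
After byte 2 (0xB0): reg=0x8D

Answer: 0x8D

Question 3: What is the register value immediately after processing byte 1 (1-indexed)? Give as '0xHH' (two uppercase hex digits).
Answer: 0x5D

Derivation:
After byte 1 (0xE0): reg=0x5D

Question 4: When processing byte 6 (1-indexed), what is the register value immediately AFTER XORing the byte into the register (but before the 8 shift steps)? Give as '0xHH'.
Register before byte 6: 0xC8
Byte 6: 0xD9
0xC8 XOR 0xD9 = 0x11

Answer: 0x11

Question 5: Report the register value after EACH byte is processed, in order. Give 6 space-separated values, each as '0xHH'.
0x5D 0x8D 0xA4 0x87 0xC8 0x77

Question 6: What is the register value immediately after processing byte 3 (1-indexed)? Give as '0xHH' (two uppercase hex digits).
After byte 1 (0xE0): reg=0x5D
After byte 2 (0xB0): reg=0x8D
After byte 3 (0x02): reg=0xA4

Answer: 0xA4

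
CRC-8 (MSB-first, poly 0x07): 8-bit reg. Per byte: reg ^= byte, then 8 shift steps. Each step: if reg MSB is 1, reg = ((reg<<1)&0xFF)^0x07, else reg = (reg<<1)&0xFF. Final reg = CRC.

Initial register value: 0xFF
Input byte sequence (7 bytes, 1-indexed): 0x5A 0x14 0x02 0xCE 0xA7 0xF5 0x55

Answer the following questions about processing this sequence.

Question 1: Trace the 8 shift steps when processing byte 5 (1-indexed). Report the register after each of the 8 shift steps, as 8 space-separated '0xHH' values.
Answer: 0xA2 0x43 0x86 0x0B 0x16 0x2C 0x58 0xB0

Derivation:
After byte 1 (0x5A): reg=0x72
After byte 2 (0x14): reg=0x35
After byte 3 (0x02): reg=0x85
After byte 4 (0xCE): reg=0xF6
Register before byte 5: 0xF6
After XOR with byte 0xA7: 0x51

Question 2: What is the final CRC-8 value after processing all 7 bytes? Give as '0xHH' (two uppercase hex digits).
Answer: 0xB6

Derivation:
After byte 1 (0x5A): reg=0x72
After byte 2 (0x14): reg=0x35
After byte 3 (0x02): reg=0x85
After byte 4 (0xCE): reg=0xF6
After byte 5 (0xA7): reg=0xB0
After byte 6 (0xF5): reg=0xDC
After byte 7 (0x55): reg=0xB6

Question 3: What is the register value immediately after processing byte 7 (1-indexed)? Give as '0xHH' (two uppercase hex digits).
After byte 1 (0x5A): reg=0x72
After byte 2 (0x14): reg=0x35
After byte 3 (0x02): reg=0x85
After byte 4 (0xCE): reg=0xF6
After byte 5 (0xA7): reg=0xB0
After byte 6 (0xF5): reg=0xDC
After byte 7 (0x55): reg=0xB6

Answer: 0xB6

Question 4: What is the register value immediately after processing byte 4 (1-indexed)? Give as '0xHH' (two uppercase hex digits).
After byte 1 (0x5A): reg=0x72
After byte 2 (0x14): reg=0x35
After byte 3 (0x02): reg=0x85
After byte 4 (0xCE): reg=0xF6

Answer: 0xF6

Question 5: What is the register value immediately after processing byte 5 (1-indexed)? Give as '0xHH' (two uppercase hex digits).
After byte 1 (0x5A): reg=0x72
After byte 2 (0x14): reg=0x35
After byte 3 (0x02): reg=0x85
After byte 4 (0xCE): reg=0xF6
After byte 5 (0xA7): reg=0xB0

Answer: 0xB0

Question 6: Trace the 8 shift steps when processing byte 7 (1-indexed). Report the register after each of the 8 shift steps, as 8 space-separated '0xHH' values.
After byte 1 (0x5A): reg=0x72
After byte 2 (0x14): reg=0x35
After byte 3 (0x02): reg=0x85
After byte 4 (0xCE): reg=0xF6
After byte 5 (0xA7): reg=0xB0
After byte 6 (0xF5): reg=0xDC
Register before byte 7: 0xDC
After XOR with byte 0x55: 0x89

Answer: 0x15 0x2A 0x54 0xA8 0x57 0xAE 0x5B 0xB6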